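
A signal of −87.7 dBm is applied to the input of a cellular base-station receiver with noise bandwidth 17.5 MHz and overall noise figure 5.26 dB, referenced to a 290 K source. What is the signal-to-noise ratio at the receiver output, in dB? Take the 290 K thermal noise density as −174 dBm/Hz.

Noise floor: N = −174 + 10 log₁₀(B) + NF
10 log₁₀(1.75×10⁷) = 72.43 dB
N = −174 + 72.43 + 5.26 = −96.31 dBm
SNR = P_sig − N = −87.7 − (−96.31) = 8.61 dB → 8.6 dB

8.6 dB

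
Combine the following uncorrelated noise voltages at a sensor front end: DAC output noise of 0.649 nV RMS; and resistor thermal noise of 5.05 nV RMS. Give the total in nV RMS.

Uncorrelated sources add in power (mean-square): V_tot = √(ΣV_i²)
V_tot = √[(6.49×10⁻¹⁰)² + (5.05×10⁻⁹)²] = 5.09×10⁻⁹ V = 5.09 nV

5.09 nV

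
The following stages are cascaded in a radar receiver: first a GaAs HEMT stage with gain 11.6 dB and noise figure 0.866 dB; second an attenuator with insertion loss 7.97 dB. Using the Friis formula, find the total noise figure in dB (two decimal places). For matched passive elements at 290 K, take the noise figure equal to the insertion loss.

2.00 dB

Convert to linear (a loss of L dB is a gain of −L dB): F_i = 10^(NF_i/10), G_i = 10^(G_i,dB/10)
  Stage 1: F_1 = 10^(0.866/10) = 1.221, G_1 = 10^(11.6/10) = 14.45
  Stage 2: F_2 = 10^(7.97/10) = 6.266, G_2 = 10^(−7.97/10) = 0.1596
Friis cascade:
  F = 1.221 + (6.266 − 1)/14.45 = 1.585
NF = 10 log₁₀(1.585) = 2.00 dB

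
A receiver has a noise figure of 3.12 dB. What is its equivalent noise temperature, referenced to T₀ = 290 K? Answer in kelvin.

F = 10^(3.12/10) = 2.05116
T_e = (F − 1)·T₀ = (2.05116 − 1) × 290 = 305 K

305 K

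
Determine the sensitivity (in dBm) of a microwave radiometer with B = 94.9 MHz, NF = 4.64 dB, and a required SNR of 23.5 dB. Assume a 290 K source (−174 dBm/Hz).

−66.1 dBm

Sensitivity = −174 + 10 log₁₀(B) + NF + SNR_min
= −174 + 79.77 + 4.64 + 23.5
= −66.09 dBm → −66.1 dBm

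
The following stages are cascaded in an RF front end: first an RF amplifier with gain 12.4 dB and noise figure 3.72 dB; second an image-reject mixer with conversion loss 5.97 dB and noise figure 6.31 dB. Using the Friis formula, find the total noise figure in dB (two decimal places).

Convert to linear (a loss of L dB is a gain of −L dB): F_i = 10^(NF_i/10), G_i = 10^(G_i,dB/10)
  Stage 1: F_1 = 10^(3.72/10) = 2.355, G_1 = 10^(12.4/10) = 17.38
  Stage 2: F_2 = 10^(6.31/10) = 4.276, G_2 = 10^(−5.97/10) = 0.2529
Friis cascade:
  F = 2.355 + (4.276 − 1)/17.38 = 2.544
NF = 10 log₁₀(2.544) = 4.05 dB

4.05 dB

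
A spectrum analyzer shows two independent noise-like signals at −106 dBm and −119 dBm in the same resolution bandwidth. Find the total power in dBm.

−105.8 dBm

Convert to linear, add, convert back:
P₁ = 2.51×10⁻¹⁴ W, P₂ = 1.26×10⁻¹⁵ W
P_tot = 2.64×10⁻¹⁴ W → 10 log₁₀(P_tot / 10⁻³) = −105.8 dBm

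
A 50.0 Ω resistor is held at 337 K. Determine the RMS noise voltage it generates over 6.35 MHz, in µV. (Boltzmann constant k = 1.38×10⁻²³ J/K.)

V_n = √(4kTRB)
4kTRB = 4 × 1.38×10⁻²³ × 337 × 5.00×10¹ × 6.35×10⁶ = 5.91×10⁻¹² V²
V_n = √(5.91×10⁻¹²) = 2.43×10⁻⁶ V = 2.43 µV

2.43 µV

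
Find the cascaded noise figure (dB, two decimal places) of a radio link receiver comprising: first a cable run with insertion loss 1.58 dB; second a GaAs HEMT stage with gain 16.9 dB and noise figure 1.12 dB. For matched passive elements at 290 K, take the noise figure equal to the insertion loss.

2.70 dB

Convert to linear (a loss of L dB is a gain of −L dB): F_i = 10^(NF_i/10), G_i = 10^(G_i,dB/10)
  Stage 1: F_1 = 10^(1.58/10) = 1.439, G_1 = 10^(−1.58/10) = 0.6950
  Stage 2: F_2 = 10^(1.12/10) = 1.294, G_2 = 10^(16.9/10) = 48.98
Friis cascade:
  F = 1.439 + (1.294 − 1)/0.6950 = 1.862
NF = 10 log₁₀(1.862) = 2.70 dB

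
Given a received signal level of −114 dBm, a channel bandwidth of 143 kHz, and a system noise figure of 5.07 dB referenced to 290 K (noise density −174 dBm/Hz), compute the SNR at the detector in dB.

3.4 dB

Noise floor: N = −174 + 10 log₁₀(B) + NF
10 log₁₀(1.43×10⁵) = 51.55 dB
N = −174 + 51.55 + 5.07 = −117.38 dBm
SNR = P_sig − N = −114 − (−117.38) = 3.38 dB → 3.4 dB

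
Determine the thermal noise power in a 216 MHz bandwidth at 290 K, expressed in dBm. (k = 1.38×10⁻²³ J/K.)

P_n = kTB = 1.38×10⁻²³ × 290 × 2.16×10⁸ = 8.64×10⁻¹³ W
In dBm: 10 log₁₀(8.64×10⁻¹³ / 10⁻³) = −90.6 dBm

−90.6 dBm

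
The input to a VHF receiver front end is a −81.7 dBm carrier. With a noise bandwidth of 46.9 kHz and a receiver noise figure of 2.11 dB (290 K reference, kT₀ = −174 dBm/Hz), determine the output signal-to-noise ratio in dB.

Noise floor: N = −174 + 10 log₁₀(B) + NF
10 log₁₀(4.69×10⁴) = 46.71 dB
N = −174 + 46.71 + 2.11 = −125.18 dBm
SNR = P_sig − N = −81.7 − (−125.18) = 43.48 dB → 43.5 dB

43.5 dB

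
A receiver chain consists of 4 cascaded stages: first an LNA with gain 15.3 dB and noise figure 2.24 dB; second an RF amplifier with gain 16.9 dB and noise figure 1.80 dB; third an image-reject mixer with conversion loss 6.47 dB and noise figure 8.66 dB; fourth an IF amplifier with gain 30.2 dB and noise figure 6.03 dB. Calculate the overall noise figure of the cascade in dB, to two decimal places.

2.31 dB

Convert to linear (a loss of L dB is a gain of −L dB): F_i = 10^(NF_i/10), G_i = 10^(G_i,dB/10)
  Stage 1: F_1 = 10^(2.24/10) = 1.675, G_1 = 10^(15.3/10) = 33.88
  Stage 2: F_2 = 10^(1.80/10) = 1.514, G_2 = 10^(16.9/10) = 48.98
  Stage 3: F_3 = 10^(8.66/10) = 7.345, G_3 = 10^(−6.47/10) = 0.2254
  Stage 4: F_4 = 10^(6.03/10) = 4.009, G_4 = 10^(30.2/10) = 1047
Friis cascade:
  F = 1.675 + (1.514 − 1)/33.88 + (7.345 − 1)/1660 + (4.009 − 1)/374.1 = 1.702
NF = 10 log₁₀(1.702) = 2.31 dB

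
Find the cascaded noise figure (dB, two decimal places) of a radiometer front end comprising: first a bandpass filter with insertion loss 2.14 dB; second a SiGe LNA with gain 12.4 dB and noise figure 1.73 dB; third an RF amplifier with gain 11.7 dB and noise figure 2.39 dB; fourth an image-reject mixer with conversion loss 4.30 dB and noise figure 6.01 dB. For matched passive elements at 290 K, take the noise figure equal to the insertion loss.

Convert to linear (a loss of L dB is a gain of −L dB): F_i = 10^(NF_i/10), G_i = 10^(G_i,dB/10)
  Stage 1: F_1 = 10^(2.14/10) = 1.637, G_1 = 10^(−2.14/10) = 0.6109
  Stage 2: F_2 = 10^(1.73/10) = 1.489, G_2 = 10^(12.4/10) = 17.38
  Stage 3: F_3 = 10^(2.39/10) = 1.734, G_3 = 10^(11.7/10) = 14.79
  Stage 4: F_4 = 10^(6.01/10) = 3.990, G_4 = 10^(−4.30/10) = 0.3715
Friis cascade:
  F = 1.637 + (1.489 − 1)/0.6109 + (1.734 − 1)/10.62 + (3.990 − 1)/157.0 = 2.526
NF = 10 log₁₀(2.526) = 4.02 dB

4.02 dB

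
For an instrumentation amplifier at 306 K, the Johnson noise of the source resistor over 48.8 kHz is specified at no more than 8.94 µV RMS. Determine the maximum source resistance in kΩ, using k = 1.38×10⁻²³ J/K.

97.0 kΩ

Johnson–Nyquist: V_n = √(4kTRB) ⇒ R = V_n² / (4kTB)
4kTB = 4 × 1.38×10⁻²³ × 306 × 4.88×10⁴ = 8.24×10⁻¹⁶
R = (8.94×10⁻⁶)² / 8.24×10⁻¹⁶ = 9.70×10⁴ Ω = 97.0 kΩ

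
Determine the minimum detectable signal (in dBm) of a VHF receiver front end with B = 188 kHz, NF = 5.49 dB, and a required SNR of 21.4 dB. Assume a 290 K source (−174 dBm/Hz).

−94.4 dBm

Sensitivity = −174 + 10 log₁₀(B) + NF + SNR_min
= −174 + 52.74 + 5.49 + 21.4
= −94.37 dBm → −94.4 dBm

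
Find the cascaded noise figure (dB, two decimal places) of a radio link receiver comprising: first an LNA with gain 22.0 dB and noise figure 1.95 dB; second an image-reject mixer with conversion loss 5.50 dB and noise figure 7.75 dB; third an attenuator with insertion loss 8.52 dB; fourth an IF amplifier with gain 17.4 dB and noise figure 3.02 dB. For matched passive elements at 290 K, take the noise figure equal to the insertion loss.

Convert to linear (a loss of L dB is a gain of −L dB): F_i = 10^(NF_i/10), G_i = 10^(G_i,dB/10)
  Stage 1: F_1 = 10^(1.95/10) = 1.567, G_1 = 10^(22.0/10) = 158.5
  Stage 2: F_2 = 10^(7.75/10) = 5.957, G_2 = 10^(−5.50/10) = 0.2818
  Stage 3: F_3 = 10^(8.52/10) = 7.112, G_3 = 10^(−8.52/10) = 0.1406
  Stage 4: F_4 = 10^(3.02/10) = 2.004, G_4 = 10^(17.4/10) = 54.95
Friis cascade:
  F = 1.567 + (5.957 − 1)/158.5 + (7.112 − 1)/44.67 + (2.004 − 1)/6.281 = 1.895
NF = 10 log₁₀(1.895) = 2.78 dB

2.78 dB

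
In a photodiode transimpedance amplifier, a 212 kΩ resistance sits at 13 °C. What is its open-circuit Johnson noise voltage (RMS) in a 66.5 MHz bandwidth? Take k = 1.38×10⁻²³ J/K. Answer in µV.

472 µV

T = 13 °C + 273.15 = 286.15 K
V_n = √(4kTRB)
4kTRB = 4 × 1.38×10⁻²³ × 286.15 × 2.12×10⁵ × 6.65×10⁷ = 2.23×10⁻⁷ V²
V_n = √(2.23×10⁻⁷) = 4.72×10⁻⁴ V = 472 µV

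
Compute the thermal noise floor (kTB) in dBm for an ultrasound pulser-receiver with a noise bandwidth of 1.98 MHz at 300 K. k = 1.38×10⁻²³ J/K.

P_n = kTB = 1.38×10⁻²³ × 300 × 1.98×10⁶ = 8.20×10⁻¹⁵ W
In dBm: 10 log₁₀(8.20×10⁻¹⁵ / 10⁻³) = −110.9 dBm

−110.9 dBm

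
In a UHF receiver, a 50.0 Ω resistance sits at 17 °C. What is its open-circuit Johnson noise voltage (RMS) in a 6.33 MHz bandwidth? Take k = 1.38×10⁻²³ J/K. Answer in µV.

T = 17 °C + 273.15 = 290.15 K
V_n = √(4kTRB)
4kTRB = 4 × 1.38×10⁻²³ × 290.15 × 5.00×10¹ × 6.33×10⁶ = 5.07×10⁻¹² V²
V_n = √(5.07×10⁻¹²) = 2.25×10⁻⁶ V = 2.25 µV

2.25 µV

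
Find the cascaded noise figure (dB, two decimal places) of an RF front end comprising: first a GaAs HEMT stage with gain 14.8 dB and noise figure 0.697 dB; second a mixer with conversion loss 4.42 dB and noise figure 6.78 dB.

Convert to linear (a loss of L dB is a gain of −L dB): F_i = 10^(NF_i/10), G_i = 10^(G_i,dB/10)
  Stage 1: F_1 = 10^(0.697/10) = 1.174, G_1 = 10^(14.8/10) = 30.20
  Stage 2: F_2 = 10^(6.78/10) = 4.764, G_2 = 10^(−4.42/10) = 0.3614
Friis cascade:
  F = 1.174 + (4.764 − 1)/30.20 = 1.299
NF = 10 log₁₀(1.299) = 1.14 dB

1.14 dB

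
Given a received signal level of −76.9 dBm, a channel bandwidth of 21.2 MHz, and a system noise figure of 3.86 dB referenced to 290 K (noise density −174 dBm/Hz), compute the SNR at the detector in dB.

Noise floor: N = −174 + 10 log₁₀(B) + NF
10 log₁₀(2.12×10⁷) = 73.26 dB
N = −174 + 73.26 + 3.86 = −96.88 dBm
SNR = P_sig − N = −76.9 − (−96.88) = 19.98 dB → 20.0 dB

20.0 dB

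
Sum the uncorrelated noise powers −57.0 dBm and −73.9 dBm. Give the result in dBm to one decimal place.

Convert to linear, add, convert back:
P₁ = 2.00×10⁻⁹ W, P₂ = 4.07×10⁻¹¹ W
P_tot = 2.04×10⁻⁹ W → 10 log₁₀(P_tot / 10⁻³) = −56.9 dBm

−56.9 dBm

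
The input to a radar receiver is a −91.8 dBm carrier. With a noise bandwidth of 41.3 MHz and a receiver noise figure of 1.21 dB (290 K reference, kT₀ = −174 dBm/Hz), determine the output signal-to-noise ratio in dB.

Noise floor: N = −174 + 10 log₁₀(B) + NF
10 log₁₀(4.13×10⁷) = 76.16 dB
N = −174 + 76.16 + 1.21 = −96.63 dBm
SNR = P_sig − N = −91.8 − (−96.63) = 4.83 dB → 4.8 dB

4.8 dB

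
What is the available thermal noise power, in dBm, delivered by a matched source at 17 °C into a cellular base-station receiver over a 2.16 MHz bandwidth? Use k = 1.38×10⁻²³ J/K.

−110.6 dBm

T = 17 °C + 273.15 = 290.15 K
P_n = kTB = 1.38×10⁻²³ × 290.15 × 2.16×10⁶ = 8.65×10⁻¹⁵ W
In dBm: 10 log₁₀(8.65×10⁻¹⁵ / 10⁻³) = −110.6 dBm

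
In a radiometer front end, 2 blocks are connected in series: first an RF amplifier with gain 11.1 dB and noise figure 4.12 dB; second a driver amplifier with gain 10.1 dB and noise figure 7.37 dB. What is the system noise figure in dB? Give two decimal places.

Convert to linear (a loss of L dB is a gain of −L dB): F_i = 10^(NF_i/10), G_i = 10^(G_i,dB/10)
  Stage 1: F_1 = 10^(4.12/10) = 2.582, G_1 = 10^(11.1/10) = 12.88
  Stage 2: F_2 = 10^(7.37/10) = 5.458, G_2 = 10^(10.1/10) = 10.23
Friis cascade:
  F = 2.582 + (5.458 − 1)/12.88 = 2.928
NF = 10 log₁₀(2.928) = 4.67 dB

4.67 dB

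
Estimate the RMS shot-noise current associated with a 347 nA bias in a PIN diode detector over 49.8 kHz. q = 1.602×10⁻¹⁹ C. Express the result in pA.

I_n = √(2qI·B)
2qI·B = 2 × 1.602×10⁻¹⁹ × 3.47×10⁻⁷ × 4.98×10⁴ = 5.54×10⁻²¹ A²
I_n = √(5.54×10⁻²¹) = 7.44×10⁻¹¹ A = 74.4 pA

74.4 pA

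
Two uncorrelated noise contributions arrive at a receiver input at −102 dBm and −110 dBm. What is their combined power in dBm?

Convert to linear, add, convert back:
P₁ = 6.31×10⁻¹⁴ W, P₂ = 1.00×10⁻¹⁴ W
P_tot = 7.31×10⁻¹⁴ W → 10 log₁₀(P_tot / 10⁻³) = −101.4 dBm

−101.4 dBm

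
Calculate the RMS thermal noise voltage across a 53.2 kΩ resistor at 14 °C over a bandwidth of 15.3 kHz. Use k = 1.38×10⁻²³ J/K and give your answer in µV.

T = 14 °C + 273.15 = 287.15 K
V_n = √(4kTRB)
4kTRB = 4 × 1.38×10⁻²³ × 287.15 × 5.32×10⁴ × 1.53×10⁴ = 1.29×10⁻¹¹ V²
V_n = √(1.29×10⁻¹¹) = 3.59×10⁻⁶ V = 3.59 µV

3.59 µV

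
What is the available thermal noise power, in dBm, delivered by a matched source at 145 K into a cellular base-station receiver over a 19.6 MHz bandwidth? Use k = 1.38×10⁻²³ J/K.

−104.1 dBm

P_n = kTB = 1.38×10⁻²³ × 145 × 1.96×10⁷ = 3.92×10⁻¹⁴ W
In dBm: 10 log₁₀(3.92×10⁻¹⁴ / 10⁻³) = −104.1 dBm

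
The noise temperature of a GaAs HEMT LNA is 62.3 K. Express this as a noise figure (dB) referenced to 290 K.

F = 1 + T_e/T₀ = 1 + 62.3/290 = 1.21483
NF = 10 log₁₀(1.21483) = 0.845 dB

0.845 dB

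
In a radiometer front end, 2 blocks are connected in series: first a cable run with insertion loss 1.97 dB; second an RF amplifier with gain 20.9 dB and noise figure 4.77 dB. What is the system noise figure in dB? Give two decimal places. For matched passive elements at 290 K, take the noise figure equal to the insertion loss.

6.74 dB

Convert to linear (a loss of L dB is a gain of −L dB): F_i = 10^(NF_i/10), G_i = 10^(G_i,dB/10)
  Stage 1: F_1 = 10^(1.97/10) = 1.574, G_1 = 10^(−1.97/10) = 0.6353
  Stage 2: F_2 = 10^(4.77/10) = 2.999, G_2 = 10^(20.9/10) = 123.0
Friis cascade:
  F = 1.574 + (2.999 − 1)/0.6353 = 4.721
NF = 10 log₁₀(4.721) = 6.74 dB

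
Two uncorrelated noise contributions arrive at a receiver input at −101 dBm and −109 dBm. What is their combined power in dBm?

Convert to linear, add, convert back:
P₁ = 7.94×10⁻¹⁴ W, P₂ = 1.26×10⁻¹⁴ W
P_tot = 9.20×10⁻¹⁴ W → 10 log₁₀(P_tot / 10⁻³) = −100.4 dBm

−100.4 dBm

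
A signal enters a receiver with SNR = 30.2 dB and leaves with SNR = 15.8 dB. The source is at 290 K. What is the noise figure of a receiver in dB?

14.4 dB

NF (dB) = SNR_in(dB) − SNR_out(dB) when the source is at T₀
NF = 30.2 − 15.8 = 14.4 dB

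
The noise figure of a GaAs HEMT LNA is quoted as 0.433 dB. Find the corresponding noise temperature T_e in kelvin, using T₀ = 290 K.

30.4 K

F = 10^(0.433/10) = 1.10484
T_e = (F − 1)·T₀ = (1.10484 − 1) × 290 = 30.4 K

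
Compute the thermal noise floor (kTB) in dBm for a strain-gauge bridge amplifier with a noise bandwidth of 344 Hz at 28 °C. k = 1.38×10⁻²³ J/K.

−148.4 dBm

T = 28 °C + 273.15 = 301.15 K
P_n = kTB = 1.38×10⁻²³ × 301.15 × 3.44×10² = 1.43×10⁻¹⁸ W
In dBm: 10 log₁₀(1.43×10⁻¹⁸ / 10⁻³) = −148.4 dBm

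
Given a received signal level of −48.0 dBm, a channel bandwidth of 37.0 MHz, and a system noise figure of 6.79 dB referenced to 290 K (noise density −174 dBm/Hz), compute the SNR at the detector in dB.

Noise floor: N = −174 + 10 log₁₀(B) + NF
10 log₁₀(3.70×10⁷) = 75.68 dB
N = −174 + 75.68 + 6.79 = −91.53 dBm
SNR = P_sig − N = −48.0 − (−91.53) = 43.53 dB → 43.5 dB

43.5 dB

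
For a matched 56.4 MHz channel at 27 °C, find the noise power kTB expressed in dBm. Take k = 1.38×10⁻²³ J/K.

−96.3 dBm

T = 27 °C + 273.15 = 300.15 K
P_n = kTB = 1.38×10⁻²³ × 300.15 × 5.64×10⁷ = 2.34×10⁻¹³ W
In dBm: 10 log₁₀(2.34×10⁻¹³ / 10⁻³) = −96.3 dBm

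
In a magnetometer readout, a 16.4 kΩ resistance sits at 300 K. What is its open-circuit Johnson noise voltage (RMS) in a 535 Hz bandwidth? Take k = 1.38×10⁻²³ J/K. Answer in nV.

V_n = √(4kTRB)
4kTRB = 4 × 1.38×10⁻²³ × 300 × 1.64×10⁴ × 5.35×10² = 1.45×10⁻¹³ V²
V_n = √(1.45×10⁻¹³) = 3.81×10⁻⁷ V = 381 nV

381 nV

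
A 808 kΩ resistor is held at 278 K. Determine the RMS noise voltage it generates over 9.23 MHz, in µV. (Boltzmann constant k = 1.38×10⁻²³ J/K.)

V_n = √(4kTRB)
4kTRB = 4 × 1.38×10⁻²³ × 278 × 8.08×10⁵ × 9.23×10⁶ = 1.14×10⁻⁷ V²
V_n = √(1.14×10⁻⁷) = 3.38×10⁻⁴ V = 338 µV

338 µV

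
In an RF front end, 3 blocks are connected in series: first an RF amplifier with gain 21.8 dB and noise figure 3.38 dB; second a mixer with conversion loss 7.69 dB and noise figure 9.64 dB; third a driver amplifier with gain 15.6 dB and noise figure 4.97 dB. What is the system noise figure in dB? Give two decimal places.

Convert to linear (a loss of L dB is a gain of −L dB): F_i = 10^(NF_i/10), G_i = 10^(G_i,dB/10)
  Stage 1: F_1 = 10^(3.38/10) = 2.178, G_1 = 10^(21.8/10) = 151.4
  Stage 2: F_2 = 10^(9.64/10) = 9.204, G_2 = 10^(−7.69/10) = 0.1702
  Stage 3: F_3 = 10^(4.97/10) = 3.141, G_3 = 10^(15.6/10) = 36.31
Friis cascade:
  F = 2.178 + (9.204 − 1)/151.4 + (3.141 − 1)/25.76 = 2.315
NF = 10 log₁₀(2.315) = 3.65 dB

3.65 dB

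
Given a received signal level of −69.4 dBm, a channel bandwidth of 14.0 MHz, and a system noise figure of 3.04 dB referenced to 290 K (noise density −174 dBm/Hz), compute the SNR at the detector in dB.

Noise floor: N = −174 + 10 log₁₀(B) + NF
10 log₁₀(1.40×10⁷) = 71.46 dB
N = −174 + 71.46 + 3.04 = −99.50 dBm
SNR = P_sig − N = −69.4 − (−99.50) = 30.10 dB → 30.1 dB

30.1 dB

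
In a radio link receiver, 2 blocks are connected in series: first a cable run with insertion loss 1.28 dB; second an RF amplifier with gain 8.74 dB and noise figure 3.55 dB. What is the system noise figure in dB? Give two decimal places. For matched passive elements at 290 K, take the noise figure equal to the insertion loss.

4.83 dB

Convert to linear (a loss of L dB is a gain of −L dB): F_i = 10^(NF_i/10), G_i = 10^(G_i,dB/10)
  Stage 1: F_1 = 10^(1.28/10) = 1.343, G_1 = 10^(−1.28/10) = 0.7447
  Stage 2: F_2 = 10^(3.55/10) = 2.265, G_2 = 10^(8.74/10) = 7.482
Friis cascade:
  F = 1.343 + (2.265 − 1)/0.7447 = 3.041
NF = 10 log₁₀(3.041) = 4.83 dB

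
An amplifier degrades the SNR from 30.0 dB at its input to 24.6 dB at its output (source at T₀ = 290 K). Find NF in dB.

NF (dB) = SNR_in(dB) − SNR_out(dB) when the source is at T₀
NF = 30.0 − 24.6 = 5.4 dB

5.4 dB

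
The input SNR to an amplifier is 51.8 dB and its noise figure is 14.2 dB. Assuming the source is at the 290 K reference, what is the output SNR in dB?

By definition F = SNR_in/SNR_out, so in dB: SNR_out = SNR_in − NF
SNR_out = 51.8 − 14.2 = 37.6 dB

37.6 dB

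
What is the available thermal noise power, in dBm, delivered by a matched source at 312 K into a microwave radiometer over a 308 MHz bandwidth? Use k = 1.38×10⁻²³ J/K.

P_n = kTB = 1.38×10⁻²³ × 312 × 3.08×10⁸ = 1.33×10⁻¹² W
In dBm: 10 log₁₀(1.33×10⁻¹² / 10⁻³) = −88.8 dBm

−88.8 dBm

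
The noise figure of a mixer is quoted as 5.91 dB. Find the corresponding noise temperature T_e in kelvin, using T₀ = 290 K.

841 K

F = 10^(5.91/10) = 3.89942
T_e = (F − 1)·T₀ = (3.89942 − 1) × 290 = 841 K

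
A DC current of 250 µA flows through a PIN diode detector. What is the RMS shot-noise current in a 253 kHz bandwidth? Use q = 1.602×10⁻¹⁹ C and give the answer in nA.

4.50 nA

I_n = √(2qI·B)
2qI·B = 2 × 1.602×10⁻¹⁹ × 2.50×10⁻⁴ × 2.53×10⁵ = 2.03×10⁻¹⁷ A²
I_n = √(2.03×10⁻¹⁷) = 4.50×10⁻⁹ A = 4.50 nA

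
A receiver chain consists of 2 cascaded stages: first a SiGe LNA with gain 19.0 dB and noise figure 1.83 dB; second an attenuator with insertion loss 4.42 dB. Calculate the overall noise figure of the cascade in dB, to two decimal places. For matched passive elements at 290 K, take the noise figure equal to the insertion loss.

1.89 dB

Convert to linear (a loss of L dB is a gain of −L dB): F_i = 10^(NF_i/10), G_i = 10^(G_i,dB/10)
  Stage 1: F_1 = 10^(1.83/10) = 1.524, G_1 = 10^(19.0/10) = 79.43
  Stage 2: F_2 = 10^(4.42/10) = 2.767, G_2 = 10^(−4.42/10) = 0.3614
Friis cascade:
  F = 1.524 + (2.767 − 1)/79.43 = 1.546
NF = 10 log₁₀(1.546) = 1.89 dB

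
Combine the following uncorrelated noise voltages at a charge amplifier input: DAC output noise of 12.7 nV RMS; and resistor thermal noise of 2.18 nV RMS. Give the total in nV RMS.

12.9 nV

Uncorrelated sources add in power (mean-square): V_tot = √(ΣV_i²)
V_tot = √[(1.27×10⁻⁸)² + (2.18×10⁻⁹)²] = 1.29×10⁻⁸ V = 12.9 nV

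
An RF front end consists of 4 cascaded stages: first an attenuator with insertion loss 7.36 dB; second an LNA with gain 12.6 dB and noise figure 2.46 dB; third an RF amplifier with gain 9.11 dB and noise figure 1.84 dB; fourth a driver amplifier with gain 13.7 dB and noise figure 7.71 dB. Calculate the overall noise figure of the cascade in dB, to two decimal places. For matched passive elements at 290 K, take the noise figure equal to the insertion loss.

9.97 dB

Convert to linear (a loss of L dB is a gain of −L dB): F_i = 10^(NF_i/10), G_i = 10^(G_i,dB/10)
  Stage 1: F_1 = 10^(7.36/10) = 5.445, G_1 = 10^(−7.36/10) = 0.1837
  Stage 2: F_2 = 10^(2.46/10) = 1.762, G_2 = 10^(12.6/10) = 18.20
  Stage 3: F_3 = 10^(1.84/10) = 1.528, G_3 = 10^(9.11/10) = 8.147
  Stage 4: F_4 = 10^(7.71/10) = 5.902, G_4 = 10^(13.7/10) = 23.44
Friis cascade:
  F = 5.445 + (1.762 − 1)/0.1837 + (1.528 − 1)/3.342 + (5.902 − 1)/27.23 = 9.932
NF = 10 log₁₀(9.932) = 9.97 dB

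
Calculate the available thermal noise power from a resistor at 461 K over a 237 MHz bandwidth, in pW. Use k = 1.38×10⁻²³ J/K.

P_n = kTB = 1.38×10⁻²³ × 461 × 2.37×10⁸ = 1.51×10⁻¹² W = 1.51 pW

1.51 pW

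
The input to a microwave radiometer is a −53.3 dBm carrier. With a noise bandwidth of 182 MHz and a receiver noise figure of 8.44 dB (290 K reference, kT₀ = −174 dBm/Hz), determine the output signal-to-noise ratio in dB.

Noise floor: N = −174 + 10 log₁₀(B) + NF
10 log₁₀(1.82×10⁸) = 82.6 dB
N = −174 + 82.6 + 8.44 = −82.96 dBm
SNR = P_sig − N = −53.3 − (−82.96) = 29.66 dB → 29.7 dB

29.7 dB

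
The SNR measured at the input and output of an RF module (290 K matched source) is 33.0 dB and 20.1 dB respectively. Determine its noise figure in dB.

NF (dB) = SNR_in(dB) − SNR_out(dB) when the source is at T₀
NF = 33.0 − 20.1 = 12.9 dB

12.9 dB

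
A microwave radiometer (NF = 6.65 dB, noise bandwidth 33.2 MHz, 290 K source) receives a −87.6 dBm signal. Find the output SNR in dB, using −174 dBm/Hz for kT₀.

Noise floor: N = −174 + 10 log₁₀(B) + NF
10 log₁₀(3.32×10⁷) = 75.21 dB
N = −174 + 75.21 + 6.65 = −92.14 dBm
SNR = P_sig − N = −87.6 − (−92.14) = 4.54 dB → 4.5 dB

4.5 dB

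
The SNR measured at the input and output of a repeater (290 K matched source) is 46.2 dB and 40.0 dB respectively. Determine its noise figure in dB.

NF (dB) = SNR_in(dB) − SNR_out(dB) when the source is at T₀
NF = 46.2 − 40.0 = 6.2 dB

6.2 dB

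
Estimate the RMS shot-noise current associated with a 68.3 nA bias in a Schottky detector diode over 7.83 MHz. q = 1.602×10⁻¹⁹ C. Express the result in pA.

414 pA

I_n = √(2qI·B)
2qI·B = 2 × 1.602×10⁻¹⁹ × 6.83×10⁻⁸ × 7.83×10⁶ = 1.71×10⁻¹⁹ A²
I_n = √(1.71×10⁻¹⁹) = 4.14×10⁻¹⁰ A = 414 pA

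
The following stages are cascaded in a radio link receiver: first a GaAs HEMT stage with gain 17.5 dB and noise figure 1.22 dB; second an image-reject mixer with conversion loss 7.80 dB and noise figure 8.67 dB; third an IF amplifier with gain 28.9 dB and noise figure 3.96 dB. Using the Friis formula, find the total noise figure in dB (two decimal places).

2.03 dB

Convert to linear (a loss of L dB is a gain of −L dB): F_i = 10^(NF_i/10), G_i = 10^(G_i,dB/10)
  Stage 1: F_1 = 10^(1.22/10) = 1.324, G_1 = 10^(17.5/10) = 56.23
  Stage 2: F_2 = 10^(8.67/10) = 7.362, G_2 = 10^(−7.80/10) = 0.1660
  Stage 3: F_3 = 10^(3.96/10) = 2.489, G_3 = 10^(28.9/10) = 776.2
Friis cascade:
  F = 1.324 + (7.362 − 1)/56.23 + (2.489 − 1)/9.333 = 1.597
NF = 10 log₁₀(1.597) = 2.03 dB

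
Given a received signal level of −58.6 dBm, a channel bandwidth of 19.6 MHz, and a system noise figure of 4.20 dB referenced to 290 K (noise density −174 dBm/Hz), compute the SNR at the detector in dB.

38.3 dB

Noise floor: N = −174 + 10 log₁₀(B) + NF
10 log₁₀(1.96×10⁷) = 72.92 dB
N = −174 + 72.92 + 4.20 = −96.88 dBm
SNR = P_sig − N = −58.6 − (−96.88) = 38.28 dB → 38.3 dB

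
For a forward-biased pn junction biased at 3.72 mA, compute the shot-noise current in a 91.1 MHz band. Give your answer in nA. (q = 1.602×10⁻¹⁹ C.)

330 nA

I_n = √(2qI·B)
2qI·B = 2 × 1.602×10⁻¹⁹ × 3.72×10⁻³ × 9.11×10⁷ = 1.09×10⁻¹³ A²
I_n = √(1.09×10⁻¹³) = 3.30×10⁻⁷ A = 330 nA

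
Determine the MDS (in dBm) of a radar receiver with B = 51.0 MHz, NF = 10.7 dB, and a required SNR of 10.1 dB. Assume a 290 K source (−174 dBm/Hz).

Sensitivity = −174 + 10 log₁₀(B) + NF + SNR_min
= −174 + 77.08 + 10.7 + 10.1
= −76.12 dBm → −76.1 dBm

−76.1 dBm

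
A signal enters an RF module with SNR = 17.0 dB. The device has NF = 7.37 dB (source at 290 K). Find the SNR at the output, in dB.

9.63 dB

By definition F = SNR_in/SNR_out, so in dB: SNR_out = SNR_in − NF
SNR_out = 17.0 − 7.37 = 9.63 dB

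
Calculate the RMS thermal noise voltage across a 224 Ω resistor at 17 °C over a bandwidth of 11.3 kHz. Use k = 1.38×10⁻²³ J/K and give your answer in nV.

201 nV

T = 17 °C + 273.15 = 290.15 K
V_n = √(4kTRB)
4kTRB = 4 × 1.38×10⁻²³ × 290.15 × 2.24×10² × 1.13×10⁴ = 4.05×10⁻¹⁴ V²
V_n = √(4.05×10⁻¹⁴) = 2.01×10⁻⁷ V = 201 nV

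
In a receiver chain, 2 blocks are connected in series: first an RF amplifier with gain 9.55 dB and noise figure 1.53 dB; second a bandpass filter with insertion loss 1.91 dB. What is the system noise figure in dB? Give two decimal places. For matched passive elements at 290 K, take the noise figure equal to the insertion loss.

Convert to linear (a loss of L dB is a gain of −L dB): F_i = 10^(NF_i/10), G_i = 10^(G_i,dB/10)
  Stage 1: F_1 = 10^(1.53/10) = 1.422, G_1 = 10^(9.55/10) = 9.016
  Stage 2: F_2 = 10^(1.91/10) = 1.552, G_2 = 10^(−1.91/10) = 0.6442
Friis cascade:
  F = 1.422 + (1.552 − 1)/9.016 = 1.484
NF = 10 log₁₀(1.484) = 1.71 dB

1.71 dB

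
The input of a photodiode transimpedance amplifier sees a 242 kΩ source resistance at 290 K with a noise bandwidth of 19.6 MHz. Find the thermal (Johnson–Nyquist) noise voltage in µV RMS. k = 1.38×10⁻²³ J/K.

V_n = √(4kTRB)
4kTRB = 4 × 1.38×10⁻²³ × 290 × 2.42×10⁵ × 1.96×10⁷ = 7.59×10⁻⁸ V²
V_n = √(7.59×10⁻⁸) = 2.76×10⁻⁴ V = 276 µV

276 µV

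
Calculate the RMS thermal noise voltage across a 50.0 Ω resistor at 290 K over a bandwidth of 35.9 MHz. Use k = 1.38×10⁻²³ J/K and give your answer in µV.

V_n = √(4kTRB)
4kTRB = 4 × 1.38×10⁻²³ × 290 × 5.00×10¹ × 3.59×10⁷ = 2.87×10⁻¹¹ V²
V_n = √(2.87×10⁻¹¹) = 5.36×10⁻⁶ V = 5.36 µV

5.36 µV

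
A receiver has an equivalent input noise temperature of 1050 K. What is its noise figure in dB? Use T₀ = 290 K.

6.65 dB

F = 1 + T_e/T₀ = 1 + 1050/290 = 4.62069
NF = 10 log₁₀(4.62069) = 6.65 dB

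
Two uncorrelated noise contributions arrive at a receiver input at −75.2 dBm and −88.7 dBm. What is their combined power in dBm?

Convert to linear, add, convert back:
P₁ = 3.02×10⁻¹¹ W, P₂ = 1.35×10⁻¹² W
P_tot = 3.15×10⁻¹¹ W → 10 log₁₀(P_tot / 10⁻³) = −75.0 dBm

−75.0 dBm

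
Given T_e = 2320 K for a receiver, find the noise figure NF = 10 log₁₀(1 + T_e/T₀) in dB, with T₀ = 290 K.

9.54 dB

F = 1 + T_e/T₀ = 1 + 2320/290 = 9
NF = 10 log₁₀(9) = 9.54 dB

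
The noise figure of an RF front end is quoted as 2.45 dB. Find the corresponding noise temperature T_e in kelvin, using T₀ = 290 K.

F = 10^(2.45/10) = 1.75792
T_e = (F − 1)·T₀ = (1.75792 − 1) × 290 = 220 K

220 K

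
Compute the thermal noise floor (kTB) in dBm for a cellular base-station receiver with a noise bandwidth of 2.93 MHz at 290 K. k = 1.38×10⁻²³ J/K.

P_n = kTB = 1.38×10⁻²³ × 290 × 2.93×10⁶ = 1.17×10⁻¹⁴ W
In dBm: 10 log₁₀(1.17×10⁻¹⁴ / 10⁻³) = −109.3 dBm

−109.3 dBm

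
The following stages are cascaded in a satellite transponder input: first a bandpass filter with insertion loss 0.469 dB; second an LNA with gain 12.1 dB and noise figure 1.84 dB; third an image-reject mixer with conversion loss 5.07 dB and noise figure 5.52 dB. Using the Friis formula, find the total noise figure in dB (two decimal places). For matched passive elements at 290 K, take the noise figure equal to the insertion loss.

Convert to linear (a loss of L dB is a gain of −L dB): F_i = 10^(NF_i/10), G_i = 10^(G_i,dB/10)
  Stage 1: F_1 = 10^(0.469/10) = 1.114, G_1 = 10^(−0.469/10) = 0.8976
  Stage 2: F_2 = 10^(1.84/10) = 1.528, G_2 = 10^(12.1/10) = 16.22
  Stage 3: F_3 = 10^(5.52/10) = 3.565, G_3 = 10^(−5.07/10) = 0.3112
Friis cascade:
  F = 1.114 + (1.528 − 1)/0.8976 + (3.565 − 1)/14.56 = 1.878
NF = 10 log₁₀(1.878) = 2.74 dB

2.74 dB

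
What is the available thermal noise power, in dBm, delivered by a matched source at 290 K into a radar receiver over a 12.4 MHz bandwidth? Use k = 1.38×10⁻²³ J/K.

P_n = kTB = 1.38×10⁻²³ × 290 × 1.24×10⁷ = 4.96×10⁻¹⁴ W
In dBm: 10 log₁₀(4.96×10⁻¹⁴ / 10⁻³) = −103.0 dBm

−103.0 dBm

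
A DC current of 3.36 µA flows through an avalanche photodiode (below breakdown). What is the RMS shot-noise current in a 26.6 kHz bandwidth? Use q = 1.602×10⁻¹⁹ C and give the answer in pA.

169 pA

I_n = √(2qI·B)
2qI·B = 2 × 1.602×10⁻¹⁹ × 3.36×10⁻⁶ × 2.66×10⁴ = 2.86×10⁻²⁰ A²
I_n = √(2.86×10⁻²⁰) = 1.69×10⁻¹⁰ A = 169 pA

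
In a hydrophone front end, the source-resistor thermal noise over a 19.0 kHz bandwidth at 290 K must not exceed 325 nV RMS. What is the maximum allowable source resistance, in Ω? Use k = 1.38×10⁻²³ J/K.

347 Ω

Johnson–Nyquist: V_n = √(4kTRB) ⇒ R = V_n² / (4kTB)
4kTB = 4 × 1.38×10⁻²³ × 290 × 1.90×10⁴ = 3.04×10⁻¹⁶
R = (3.25×10⁻⁷)² / 3.04×10⁻¹⁶ = 3.47×10² Ω = 347 Ω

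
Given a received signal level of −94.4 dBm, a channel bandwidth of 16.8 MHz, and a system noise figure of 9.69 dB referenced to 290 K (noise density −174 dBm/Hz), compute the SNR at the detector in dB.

−2.3 dB

Noise floor: N = −174 + 10 log₁₀(B) + NF
10 log₁₀(1.68×10⁷) = 72.25 dB
N = −174 + 72.25 + 9.69 = −92.06 dBm
SNR = P_sig − N = −94.4 − (−92.06) = −2.34 dB → −2.3 dB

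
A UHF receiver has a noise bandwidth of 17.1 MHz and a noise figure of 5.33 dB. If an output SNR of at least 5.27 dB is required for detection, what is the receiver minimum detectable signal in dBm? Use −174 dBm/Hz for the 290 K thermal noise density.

Sensitivity = −174 + 10 log₁₀(B) + NF + SNR_min
= −174 + 72.33 + 5.33 + 5.27
= −91.07 dBm → −91.1 dBm

−91.1 dBm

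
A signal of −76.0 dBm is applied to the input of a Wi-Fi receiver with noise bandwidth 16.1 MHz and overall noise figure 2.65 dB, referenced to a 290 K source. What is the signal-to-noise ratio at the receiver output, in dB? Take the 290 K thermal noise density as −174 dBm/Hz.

Noise floor: N = −174 + 10 log₁₀(B) + NF
10 log₁₀(1.61×10⁷) = 72.07 dB
N = −174 + 72.07 + 2.65 = −99.28 dBm
SNR = P_sig − N = −76.0 − (−99.28) = 23.28 dB → 23.3 dB

23.3 dB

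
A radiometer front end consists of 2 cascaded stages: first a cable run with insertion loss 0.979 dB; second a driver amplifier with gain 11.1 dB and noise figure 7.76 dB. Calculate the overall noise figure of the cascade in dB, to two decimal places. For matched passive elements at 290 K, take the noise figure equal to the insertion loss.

Convert to linear (a loss of L dB is a gain of −L dB): F_i = 10^(NF_i/10), G_i = 10^(G_i,dB/10)
  Stage 1: F_1 = 10^(0.979/10) = 1.253, G_1 = 10^(−0.979/10) = 0.7982
  Stage 2: F_2 = 10^(7.76/10) = 5.970, G_2 = 10^(11.1/10) = 12.88
Friis cascade:
  F = 1.253 + (5.970 − 1)/0.7982 = 7.480
NF = 10 log₁₀(7.480) = 8.74 dB

8.74 dB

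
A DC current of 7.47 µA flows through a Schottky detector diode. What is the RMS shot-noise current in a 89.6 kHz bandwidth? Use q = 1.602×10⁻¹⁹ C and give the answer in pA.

I_n = √(2qI·B)
2qI·B = 2 × 1.602×10⁻¹⁹ × 7.47×10⁻⁶ × 8.96×10⁴ = 2.14×10⁻¹⁹ A²
I_n = √(2.14×10⁻¹⁹) = 4.63×10⁻¹⁰ A = 463 pA

463 pA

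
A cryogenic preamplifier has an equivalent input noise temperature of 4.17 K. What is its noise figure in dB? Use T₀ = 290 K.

F = 1 + T_e/T₀ = 1 + 4.17/290 = 1.01438
NF = 10 log₁₀(1.01438) = 0.062 dB

0.062 dB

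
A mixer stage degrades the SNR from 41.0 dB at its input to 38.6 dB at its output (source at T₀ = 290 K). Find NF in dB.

2.4 dB

NF (dB) = SNR_in(dB) − SNR_out(dB) when the source is at T₀
NF = 41.0 − 38.6 = 2.4 dB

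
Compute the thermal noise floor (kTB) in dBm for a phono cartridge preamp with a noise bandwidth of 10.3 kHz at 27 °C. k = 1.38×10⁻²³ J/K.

−133.7 dBm

T = 27 °C + 273.15 = 300.15 K
P_n = kTB = 1.38×10⁻²³ × 300.15 × 1.03×10⁴ = 4.27×10⁻¹⁷ W
In dBm: 10 log₁₀(4.27×10⁻¹⁷ / 10⁻³) = −133.7 dBm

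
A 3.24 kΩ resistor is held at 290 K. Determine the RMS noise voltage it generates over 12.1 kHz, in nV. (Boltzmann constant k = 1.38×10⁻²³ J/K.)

V_n = √(4kTRB)
4kTRB = 4 × 1.38×10⁻²³ × 290 × 3.24×10³ × 1.21×10⁴ = 6.28×10⁻¹³ V²
V_n = √(6.28×10⁻¹³) = 7.92×10⁻⁷ V = 792 nV

792 nV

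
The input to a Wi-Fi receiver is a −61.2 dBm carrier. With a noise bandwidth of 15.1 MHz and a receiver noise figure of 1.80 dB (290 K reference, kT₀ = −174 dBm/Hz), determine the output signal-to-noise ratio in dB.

39.2 dB

Noise floor: N = −174 + 10 log₁₀(B) + NF
10 log₁₀(1.51×10⁷) = 71.79 dB
N = −174 + 71.79 + 1.80 = −100.41 dBm
SNR = P_sig − N = −61.2 − (−100.41) = 39.21 dB → 39.2 dB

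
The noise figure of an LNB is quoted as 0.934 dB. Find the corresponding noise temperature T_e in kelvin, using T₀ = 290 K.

F = 10^(0.934/10) = 1.23994
T_e = (F − 1)·T₀ = (1.23994 − 1) × 290 = 69.6 K

69.6 K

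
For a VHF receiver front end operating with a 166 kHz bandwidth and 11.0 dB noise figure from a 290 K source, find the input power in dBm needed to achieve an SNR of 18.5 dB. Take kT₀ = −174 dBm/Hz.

−92.3 dBm

Sensitivity = −174 + 10 log₁₀(B) + NF + SNR_min
= −174 + 52.2 + 11.0 + 18.5
= −92.3 dBm → −92.3 dBm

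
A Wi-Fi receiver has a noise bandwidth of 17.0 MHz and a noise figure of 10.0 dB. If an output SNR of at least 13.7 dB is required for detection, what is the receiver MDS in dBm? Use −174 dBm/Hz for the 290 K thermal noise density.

Sensitivity = −174 + 10 log₁₀(B) + NF + SNR_min
= −174 + 72.3 + 10.0 + 13.7
= −78.0 dBm → −78.0 dBm

−78.0 dBm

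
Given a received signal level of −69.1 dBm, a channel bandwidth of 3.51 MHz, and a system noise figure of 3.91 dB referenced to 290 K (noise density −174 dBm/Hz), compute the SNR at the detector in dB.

Noise floor: N = −174 + 10 log₁₀(B) + NF
10 log₁₀(3.51×10⁶) = 65.45 dB
N = −174 + 65.45 + 3.91 = −104.64 dBm
SNR = P_sig − N = −69.1 − (−104.64) = 35.54 dB → 35.5 dB

35.5 dB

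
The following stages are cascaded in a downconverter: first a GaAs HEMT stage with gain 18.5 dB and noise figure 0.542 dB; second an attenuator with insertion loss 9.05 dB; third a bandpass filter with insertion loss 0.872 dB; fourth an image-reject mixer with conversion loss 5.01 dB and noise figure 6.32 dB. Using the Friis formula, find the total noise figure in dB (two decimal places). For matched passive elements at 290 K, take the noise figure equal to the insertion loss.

2.34 dB

Convert to linear (a loss of L dB is a gain of −L dB): F_i = 10^(NF_i/10), G_i = 10^(G_i,dB/10)
  Stage 1: F_1 = 10^(0.542/10) = 1.133, G_1 = 10^(18.5/10) = 70.79
  Stage 2: F_2 = 10^(9.05/10) = 8.035, G_2 = 10^(−9.05/10) = 0.1245
  Stage 3: F_3 = 10^(0.872/10) = 1.222, G_3 = 10^(−0.872/10) = 0.8181
  Stage 4: F_4 = 10^(6.32/10) = 4.285, G_4 = 10^(−5.01/10) = 0.3155
Friis cascade:
  F = 1.133 + (8.035 − 1)/70.79 + (1.222 − 1)/8.810 + (4.285 − 1)/7.208 = 1.713
NF = 10 log₁₀(1.713) = 2.34 dB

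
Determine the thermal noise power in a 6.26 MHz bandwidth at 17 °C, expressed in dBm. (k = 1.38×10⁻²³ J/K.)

T = 17 °C + 273.15 = 290.15 K
P_n = kTB = 1.38×10⁻²³ × 290.15 × 6.26×10⁶ = 2.51×10⁻¹⁴ W
In dBm: 10 log₁₀(2.51×10⁻¹⁴ / 10⁻³) = −106.0 dBm

−106.0 dBm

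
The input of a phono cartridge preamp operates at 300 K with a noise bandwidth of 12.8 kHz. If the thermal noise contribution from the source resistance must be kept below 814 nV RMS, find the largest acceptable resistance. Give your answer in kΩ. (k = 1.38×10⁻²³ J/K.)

3.13 kΩ

Johnson–Nyquist: V_n = √(4kTRB) ⇒ R = V_n² / (4kTB)
4kTB = 4 × 1.38×10⁻²³ × 300 × 1.28×10⁴ = 2.12×10⁻¹⁶
R = (8.14×10⁻⁷)² / 2.12×10⁻¹⁶ = 3.13×10³ Ω = 3.13 kΩ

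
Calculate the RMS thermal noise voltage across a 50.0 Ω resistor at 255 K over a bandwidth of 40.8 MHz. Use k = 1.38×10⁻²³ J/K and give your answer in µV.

V_n = √(4kTRB)
4kTRB = 4 × 1.38×10⁻²³ × 255 × 5.00×10¹ × 4.08×10⁷ = 2.87×10⁻¹¹ V²
V_n = √(2.87×10⁻¹¹) = 5.36×10⁻⁶ V = 5.36 µV

5.36 µV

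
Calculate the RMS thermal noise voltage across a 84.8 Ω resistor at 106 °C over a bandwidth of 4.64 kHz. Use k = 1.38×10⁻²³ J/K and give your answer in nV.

T = 106 °C + 273.15 = 379.15 K
V_n = √(4kTRB)
4kTRB = 4 × 1.38×10⁻²³ × 379.15 × 8.48×10¹ × 4.64×10³ = 8.24×10⁻¹⁵ V²
V_n = √(8.24×10⁻¹⁵) = 9.07×10⁻⁸ V = 90.7 nV

90.7 nV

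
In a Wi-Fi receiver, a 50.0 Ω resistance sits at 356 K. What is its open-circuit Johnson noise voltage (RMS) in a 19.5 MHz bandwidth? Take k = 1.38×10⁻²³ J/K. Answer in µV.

V_n = √(4kTRB)
4kTRB = 4 × 1.38×10⁻²³ × 356 × 5.00×10¹ × 1.95×10⁷ = 1.92×10⁻¹¹ V²
V_n = √(1.92×10⁻¹¹) = 4.38×10⁻⁶ V = 4.38 µV

4.38 µV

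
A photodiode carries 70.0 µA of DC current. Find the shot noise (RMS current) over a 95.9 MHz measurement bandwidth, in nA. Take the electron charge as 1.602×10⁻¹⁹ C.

46.4 nA

I_n = √(2qI·B)
2qI·B = 2 × 1.602×10⁻¹⁹ × 7.00×10⁻⁵ × 9.59×10⁷ = 2.15×10⁻¹⁵ A²
I_n = √(2.15×10⁻¹⁵) = 4.64×10⁻⁸ A = 46.4 nA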